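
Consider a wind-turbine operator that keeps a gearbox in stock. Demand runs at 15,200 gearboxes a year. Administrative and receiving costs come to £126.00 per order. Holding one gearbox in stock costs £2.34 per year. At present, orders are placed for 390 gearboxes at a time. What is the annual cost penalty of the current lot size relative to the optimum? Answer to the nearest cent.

Extra cost ≈ £2,373.22 per year

EOQ = √(2DS/H) = √(2 × 15,200 × 126 / 2.34) ≈ 1279.42.
Cost at Q* = (D/Q*)S + (Q*/2)H = √(2DSH) ≈ £2,993.85.
Cost at Q = 390: (15,200/390)×126 + (390/2)×2.34 = £4,910.77 + £456.30 = £5,367.07.
Excess = £5,367.07 − £2,993.85 = £2,373.22.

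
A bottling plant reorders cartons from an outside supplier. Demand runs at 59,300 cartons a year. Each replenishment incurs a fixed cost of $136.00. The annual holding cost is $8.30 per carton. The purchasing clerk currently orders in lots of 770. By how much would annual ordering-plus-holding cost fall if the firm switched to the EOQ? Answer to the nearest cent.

EOQ = √(2DS/H) = √(2 × 59,300 × 136 / 8.3) ≈ 1394.03.
Cost at Q* = (D/Q*)S + (Q*/2)H = √(2DSH) ≈ $11,570.47.
Cost at Q = 770: (59,300/770)×136 + (770/2)×8.3 = $10,473.77 + $3,195.50 = $13,669.27.
Excess = $13,669.27 − $11,570.47 = $2,098.80.

Extra cost ≈ $2,098.80 per year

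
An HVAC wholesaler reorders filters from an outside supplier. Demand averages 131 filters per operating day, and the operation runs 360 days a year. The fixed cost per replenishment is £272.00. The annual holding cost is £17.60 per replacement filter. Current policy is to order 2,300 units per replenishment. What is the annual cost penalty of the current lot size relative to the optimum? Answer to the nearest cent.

Extra cost ≈ £4,567.98 per year

Annual demand D = 131 × 360 = 47,160.
EOQ = √(2DS/H) = √(2 × 47,160 × 272 / 17.6) ≈ 1207.34.
Cost at Q* = (D/Q*)S + (Q*/2)H = √(2DSH) ≈ £21,249.20.
Cost at Q = 2,300: (47,160/2,300)×272 + (2,300/2)×17.6 = £5,577.18 + £20,240.00 = £25,817.18.
Excess = £25,817.18 − £21,249.20 = £4,567.98.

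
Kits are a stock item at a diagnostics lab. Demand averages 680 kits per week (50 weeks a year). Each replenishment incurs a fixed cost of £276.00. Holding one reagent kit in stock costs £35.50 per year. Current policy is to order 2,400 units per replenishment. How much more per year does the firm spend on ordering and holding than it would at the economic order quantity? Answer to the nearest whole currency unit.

Extra cost ≈ £20,698 per year

Annual demand D = 680 × 50 = 34,000.
EOQ = √(2DS/H) = √(2 × 34,000 × 276 / 35.5) ≈ 727.10.
Cost at Q* = (D/Q*)S + (Q*/2)H = √(2DSH) ≈ £25,812.09.
Cost at Q = 2,400: (34,000/2,400)×276 + (2,400/2)×35.5 = £3,910.00 + £42,600.00 = £46,510.00.
Excess = £46,510.00 − £25,812.09 = £20,697.91.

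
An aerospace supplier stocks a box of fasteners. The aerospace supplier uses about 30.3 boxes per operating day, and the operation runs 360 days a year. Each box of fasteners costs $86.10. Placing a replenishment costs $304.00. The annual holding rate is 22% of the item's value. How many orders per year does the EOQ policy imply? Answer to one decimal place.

Annual demand D = 30.3 × 360 = 10,908.
Holding cost H = 0.22 × $86.10 = $18.9420 per unit per year.
The optimal lot size = √(2DS/H) = √(2 × 10,908 × 304 / 18.942) ≈ 591.71.
Orders per year = D / Q* = 10,908 / 591.71 ≈ 18.435.

N ≈ 18.4 orders per year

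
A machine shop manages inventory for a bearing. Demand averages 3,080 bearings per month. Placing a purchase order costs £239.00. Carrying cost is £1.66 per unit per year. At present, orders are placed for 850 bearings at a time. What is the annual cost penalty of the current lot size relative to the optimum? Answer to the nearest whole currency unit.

Annual demand D = 3,080 × 12 = 36,960.
EOQ = √(2DS/H) = √(2 × 36,960 × 239 / 1.66) ≈ 3262.31.
Cost at Q* = (D/Q*)S + (Q*/2)H = √(2DSH) ≈ £5,415.44.
Cost at Q = 850: (36,960/850)×239 + (850/2)×1.66 = £10,392.28 + £705.50 = £11,097.78.
Excess = £11,097.78 − £5,415.44 = £5,682.34.

Extra cost ≈ £5,682 per year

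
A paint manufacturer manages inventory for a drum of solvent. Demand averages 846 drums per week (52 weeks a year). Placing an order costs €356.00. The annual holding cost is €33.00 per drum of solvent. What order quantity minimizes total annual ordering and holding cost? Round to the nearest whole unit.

Q* ≈ 974 drums

Annual demand D = 846 × 52 = 43,992.
EOQ = √(2DS / H) = √(2 × 43,992 × 356 / 33).
= √(31,322,304 / 33) = √949,160.7273 ≈ 974.249.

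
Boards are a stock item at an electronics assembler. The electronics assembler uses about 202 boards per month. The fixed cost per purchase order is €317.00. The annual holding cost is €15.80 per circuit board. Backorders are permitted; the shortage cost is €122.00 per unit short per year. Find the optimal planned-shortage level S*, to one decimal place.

S* ≈ 38.0 boards

Annual demand D = 202 × 12 = 2,424.
With planned backorders, Q* = √(2DS/H) · √((H+B)/B).
√(2DS/H) = √(2 × 2,424 × 317 / 15.8) = 311.876.
√((H+B)/B) = √((15.8+122)/122) = 1.0628.
Q* ≈ 331.457.
S* = Q* · H/(H+B) = 331.457 × 15.8/137.8 ≈ 38.004.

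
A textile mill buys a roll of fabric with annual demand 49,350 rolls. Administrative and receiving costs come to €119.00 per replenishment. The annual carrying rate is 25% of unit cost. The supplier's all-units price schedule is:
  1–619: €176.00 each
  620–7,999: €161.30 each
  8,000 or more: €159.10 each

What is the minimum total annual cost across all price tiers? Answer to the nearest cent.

Holding cost per unit per year at price C is H = 0.25·C.
Candidates are each tier's EOQ (if it falls in that tier) and each price-break quantity.
EOQ at €176.00 = 516.7 (feasible in tier 1): TC = 49,350×€176.00 + (49,350/516.7)×119 + (516.7/2)×0.25×€176.00 = €8,708,333.09.
EOQ at €161.30 = 539.7 < 620, so use break Q=620: TC = 49,350×€161.30 + (49,350/620.0)×119 + (620.0/2)×0.25×€161.30 = €7,982,127.77.
EOQ at €159.10 = 543.4 < 8000, so use break Q=8000: TC = 49,350×€159.10 + (49,350/8000.0)×119 + (8000.0/2)×0.25×€159.10 = €8,011,419.08.
Lowest total cost among the candidates is at Q = 620.0.

TC* ≈ €7,982,127.77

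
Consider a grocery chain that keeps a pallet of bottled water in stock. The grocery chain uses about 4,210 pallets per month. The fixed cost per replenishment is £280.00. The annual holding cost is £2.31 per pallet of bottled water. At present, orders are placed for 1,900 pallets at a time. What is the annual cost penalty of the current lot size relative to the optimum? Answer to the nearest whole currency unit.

Annual demand D = 4,210 × 12 = 50,520.
EOQ = √(2DS/H) = √(2 × 50,520 × 280 / 2.31) ≈ 3499.61.
Cost at Q* = (D/Q*)S + (Q*/2)H = √(2DSH) ≈ £8,084.10.
Cost at Q = 1,900: (50,520/1,900)×280 + (1,900/2)×2.31 = £7,445.05 + £2,194.50 = £9,639.55.
Excess = £9,639.55 − £8,084.10 = £1,555.45.

Extra cost ≈ £1,555 per year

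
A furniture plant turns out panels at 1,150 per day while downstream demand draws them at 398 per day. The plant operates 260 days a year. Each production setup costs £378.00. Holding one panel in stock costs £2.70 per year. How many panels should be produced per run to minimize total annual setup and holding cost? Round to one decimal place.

Q* ≈ 6,656.5 panels

Annual demand D = 398 × 260 = 103,480.
Production build-up factor (1 − d/p) = 1 − 398/1,150 = 0.6539.
Q* = √(2DS / (H(1 − d/p))) = √(2 × 103,480 × 378 / (2.7 × 0.6539)).
= √(78,230,880 / 1.7656) ≈ 6656.520.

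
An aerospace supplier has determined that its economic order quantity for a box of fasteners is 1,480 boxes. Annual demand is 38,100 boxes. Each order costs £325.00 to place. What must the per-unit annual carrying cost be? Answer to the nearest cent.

Invert the EOQ relation Q*² = 2DS/H.
From Q* = √(2DS/H): H = 2DS / Q*² = 2 × 38,100 × 325 / 1,480² = 11.3062.

H ≈ £11.31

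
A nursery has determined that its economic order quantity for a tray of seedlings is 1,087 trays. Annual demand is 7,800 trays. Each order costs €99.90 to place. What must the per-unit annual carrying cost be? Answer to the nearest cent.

Squaring Q* = √(2DS/H) gives Q*² = 2DS/H.
From Q* = √(2DS/H): H = 2DS / Q*² = 2 × 7,800 × 99.9 / 1,087² = 1.3190.

H ≈ €1.32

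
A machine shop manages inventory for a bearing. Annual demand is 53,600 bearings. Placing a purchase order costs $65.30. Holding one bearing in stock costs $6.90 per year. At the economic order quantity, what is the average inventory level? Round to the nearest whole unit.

The optimal lot size = √(2DS/H) = √(2 × 53,600 × 65.3 / 6.9) ≈ 1007.23.
Average inventory = Q*/2 ≈ 1007.23 / 2 = 503.616.

Average inventory ≈ 504 bearings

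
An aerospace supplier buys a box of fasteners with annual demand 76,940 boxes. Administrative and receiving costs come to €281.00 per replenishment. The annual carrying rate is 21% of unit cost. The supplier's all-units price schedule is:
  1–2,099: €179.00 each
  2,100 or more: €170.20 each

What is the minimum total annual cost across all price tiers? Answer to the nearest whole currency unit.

Holding cost per unit per year at price C is H = 0.21·C.
Evaluate total cost at each tier's feasible EOQ or, if the EOQ is below the tier, at the tier's minimum quantity.
EOQ at €179.00 = 1072.5 (feasible in tier 1): TC = 76,940×€179.00 + (76,940/1072.5)×281 + (1072.5/2)×0.21×€179.00 = €13,812,576.28.
EOQ at €170.20 = 1099.9 < 2100, so use break Q=2100: TC = 76,940×€170.20 + (76,940/2100.0)×281 + (2100.0/2)×0.21×€170.20 = €13,143,012.40.
Lowest total cost among the candidates is at Q = 2100.0.

TC* ≈ €13,143,012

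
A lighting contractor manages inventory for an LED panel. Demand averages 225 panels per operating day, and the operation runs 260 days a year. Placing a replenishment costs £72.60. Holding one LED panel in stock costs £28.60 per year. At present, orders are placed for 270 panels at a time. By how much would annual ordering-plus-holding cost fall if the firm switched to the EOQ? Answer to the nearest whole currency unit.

Annual demand D = 225 × 260 = 58,500.
EOQ = √(2DS/H) = √(2 × 58,500 × 72.6 / 28.6) ≈ 544.98.
Cost at Q* = (D/Q*)S + (Q*/2)H = √(2DSH) ≈ £15,586.34.
Cost at Q = 270: (58,500/270)×72.6 + (270/2)×28.6 = £15,730.00 + £3,861.00 = £19,591.00.
Excess = £19,591.00 − £15,586.34 = £4,004.66.

Extra cost ≈ £4,005 per year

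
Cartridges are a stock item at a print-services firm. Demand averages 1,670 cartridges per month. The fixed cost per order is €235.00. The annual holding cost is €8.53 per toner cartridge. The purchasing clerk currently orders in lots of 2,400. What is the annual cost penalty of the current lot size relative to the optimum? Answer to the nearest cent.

Extra cost ≈ €3,234.86 per year

Annual demand D = 1,670 × 12 = 20,040.
EOQ = √(2DS/H) = √(2 × 20,040 × 235 / 8.53) ≈ 1050.81.
Cost at Q* = (D/Q*)S + (Q*/2)H = √(2DSH) ≈ €8,963.39.
Cost at Q = 2,400: (20,040/2,400)×235 + (2,400/2)×8.53 = €1,962.25 + €10,236.00 = €12,198.25.
Excess = €12,198.25 − €8,963.39 = €3,234.86.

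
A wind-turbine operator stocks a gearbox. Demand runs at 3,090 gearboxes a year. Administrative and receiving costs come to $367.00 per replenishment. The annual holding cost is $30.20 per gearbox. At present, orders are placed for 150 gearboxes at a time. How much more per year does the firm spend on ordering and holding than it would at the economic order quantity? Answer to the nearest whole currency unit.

EOQ = √(2DS/H) = √(2 × 3,090 × 367 / 30.2) ≈ 274.05.
Cost at Q* = (D/Q*)S + (Q*/2)H = √(2DSH) ≈ $8,276.20.
Cost at Q = 150: (3,090/150)×367 + (150/2)×30.2 = $7,560.20 + $2,265.00 = $9,825.20.
Excess = $9,825.20 − $8,276.20 = $1,549.00.

Extra cost ≈ $1,549 per year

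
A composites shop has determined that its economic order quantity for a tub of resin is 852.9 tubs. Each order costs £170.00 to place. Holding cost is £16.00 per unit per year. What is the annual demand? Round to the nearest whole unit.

Squaring Q* = √(2DS/H) gives Q*² = 2DS/H.
From Q* = √(2DS/H): D = Q*²H / (2S) = 852.9² × 16 / (2 × 170) = 34232.396.

D ≈ 34,232 tubs per year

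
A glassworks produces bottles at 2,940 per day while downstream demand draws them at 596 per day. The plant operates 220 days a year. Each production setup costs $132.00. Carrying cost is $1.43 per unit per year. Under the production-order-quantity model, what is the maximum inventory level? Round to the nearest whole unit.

I_max ≈ 4,393 bottles

Annual demand D = 596 × 220 = 131,120.
Production build-up factor (1 − d/p) = 1 − 596/2,940 = 0.7973.
Q* = √(2DS / (H(1 − d/p))) = √(2 × 131,120 × 132 / (1.43 × 0.7973)).
= √(34,615,680 / 1.1401) ≈ 5510.148.
Maximum inventory = Q*(1 − d/p) = 5510.148 × 0.7973 ≈ 4393.125.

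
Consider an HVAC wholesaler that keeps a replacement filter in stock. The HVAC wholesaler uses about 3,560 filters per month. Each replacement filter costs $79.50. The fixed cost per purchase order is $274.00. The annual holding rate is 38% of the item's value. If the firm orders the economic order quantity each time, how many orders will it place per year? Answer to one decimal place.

Annual demand D = 3,560 × 12 = 42,720.
Holding cost H = 0.38 × $79.50 = $30.2100 per unit per year.
The optimal lot size = √(2DS/H) = √(2 × 42,720 × 274 / 30.21) ≈ 880.30.
Orders per year = D / Q* = 42,720 / 880.30 ≈ 48.529.

N ≈ 48.5 orders per year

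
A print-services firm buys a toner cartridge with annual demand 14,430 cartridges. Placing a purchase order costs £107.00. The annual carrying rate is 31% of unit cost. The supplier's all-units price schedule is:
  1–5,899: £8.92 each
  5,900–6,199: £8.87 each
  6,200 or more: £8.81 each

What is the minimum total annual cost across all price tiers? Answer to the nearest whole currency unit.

Holding cost per unit per year at price C is H = 0.31·C.
Evaluate total cost at each tier's feasible EOQ or, if the EOQ is below the tier, at the tier's minimum quantity.
EOQ at £8.92 = 1056.8 (feasible in tier 1): TC = 14,430×£8.92 + (14,430/1056.8)×107 + (1056.8/2)×0.31×£8.92 = £131,637.76.
EOQ at £8.87 = 1059.7 < 5900, so use break Q=5900: TC = 14,430×£8.87 + (14,430/5900.0)×107 + (5900.0/2)×0.31×£8.87 = £136,367.41.
EOQ at £8.81 = 1063.3 < 6200, so use break Q=6200: TC = 14,430×£8.81 + (14,430/6200.0)×107 + (6200.0/2)×0.31×£8.81 = £135,843.74.
Lowest total cost among the candidates is at Q = 1056.8.

TC* ≈ £131,638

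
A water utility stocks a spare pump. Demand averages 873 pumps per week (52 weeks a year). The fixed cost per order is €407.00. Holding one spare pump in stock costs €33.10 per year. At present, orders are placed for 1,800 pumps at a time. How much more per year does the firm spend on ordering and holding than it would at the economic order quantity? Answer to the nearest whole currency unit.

Annual demand D = 873 × 52 = 45,396.
EOQ = √(2DS/H) = √(2 × 45,396 × 407 / 33.1) ≈ 1056.59.
Cost at Q* = (D/Q*)S + (Q*/2)H = √(2DSH) ≈ €34,973.17.
Cost at Q = 1,800: (45,396/1,800)×407 + (1,800/2)×33.1 = €10,264.54 + €29,790.00 = €40,054.54.
Excess = €40,054.54 − €34,973.17 = €5,081.37.

Extra cost ≈ €5,081 per year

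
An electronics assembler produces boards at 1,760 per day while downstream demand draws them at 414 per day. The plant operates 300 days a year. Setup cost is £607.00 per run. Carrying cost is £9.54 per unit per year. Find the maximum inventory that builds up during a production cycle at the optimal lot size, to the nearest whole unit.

Annual demand D = 414 × 300 = 124,200.
Production build-up factor (1 − d/p) = 1 − 414/1,760 = 0.7648.
Q* = √(2DS / (H(1 − d/p))) = √(2 × 124,200 × 607 / (9.54 × 0.7648)).
= √(150,778,800 / 7.2959) ≈ 4546.003.
Maximum inventory = Q*(1 − d/p) = 4546.003 × 0.7648 ≈ 3476.659.

I_max ≈ 3,477 boards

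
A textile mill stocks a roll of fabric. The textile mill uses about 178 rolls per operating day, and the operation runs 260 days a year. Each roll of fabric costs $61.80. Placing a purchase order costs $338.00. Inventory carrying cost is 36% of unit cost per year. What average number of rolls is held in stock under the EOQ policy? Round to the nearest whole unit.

Annual demand D = 178 × 260 = 46,280.
Holding cost H = 0.36 × $61.80 = $22.2480 per unit per year.
Q* = √(2DS/H) = √(2 × 46,280 × 338 / 22.248) ≈ 1185.84.
Average inventory = Q*/2 ≈ 1185.84 / 2 = 592.918.

Average inventory ≈ 593 rolls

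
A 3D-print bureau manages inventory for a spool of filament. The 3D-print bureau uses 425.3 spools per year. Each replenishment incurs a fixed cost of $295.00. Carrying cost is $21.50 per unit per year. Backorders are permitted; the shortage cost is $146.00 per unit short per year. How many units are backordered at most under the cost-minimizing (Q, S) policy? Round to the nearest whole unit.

S* ≈ 15 spools

With planned backorders, Q* = √(2DS/H) · √((H+B)/B).
√(2DS/H) = √(2 × 425.3 × 295 / 21.5) = 108.033.
√((H+B)/B) = √((21.5+146)/146) = 1.0711.
Q* ≈ 115.714.
S* = Q* · H/(H+B) = 115.714 × 21.5/167.5 ≈ 14.853.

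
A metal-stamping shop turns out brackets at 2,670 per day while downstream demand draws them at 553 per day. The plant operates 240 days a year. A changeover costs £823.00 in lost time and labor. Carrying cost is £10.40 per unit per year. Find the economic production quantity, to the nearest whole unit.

Q* ≈ 5,147 brackets

Annual demand D = 553 × 240 = 132,720.
Production build-up factor (1 − d/p) = 1 − 553/2,670 = 0.7929.
Q* = √(2DS / (H(1 − d/p))) = √(2 × 132,720 × 823 / (10.4 × 0.7929)).
= √(218,457,120 / 8.246) ≈ 5147.088.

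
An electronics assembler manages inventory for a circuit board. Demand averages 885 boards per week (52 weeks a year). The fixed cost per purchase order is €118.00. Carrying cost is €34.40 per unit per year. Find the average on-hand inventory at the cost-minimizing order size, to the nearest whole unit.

Annual demand D = 885 × 52 = 46,020.
EOQ = √(2DS/H) = √(2 × 46,020 × 118 / 34.4) ≈ 561.89.
Average inventory = Q*/2 ≈ 561.89 / 2 = 280.944.

Average inventory ≈ 281 boards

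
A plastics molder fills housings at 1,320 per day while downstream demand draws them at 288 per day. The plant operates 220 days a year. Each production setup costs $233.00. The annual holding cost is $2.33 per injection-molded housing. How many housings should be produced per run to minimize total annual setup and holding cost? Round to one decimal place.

Q* ≈ 4,026.0 housings

Annual demand D = 288 × 220 = 63,360.
Production build-up factor (1 − d/p) = 1 − 288/1,320 = 0.7818.
Q* = √(2DS / (H(1 − d/p))) = √(2 × 63,360 × 233 / (2.33 × 0.7818)).
= √(29,525,760 / 1.8216) ≈ 4025.962.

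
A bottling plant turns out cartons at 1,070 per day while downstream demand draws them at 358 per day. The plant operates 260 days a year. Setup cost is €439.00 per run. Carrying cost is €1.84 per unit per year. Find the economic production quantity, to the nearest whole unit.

Q* ≈ 8,170 cartons

Annual demand D = 358 × 260 = 93,080.
Production build-up factor (1 − d/p) = 1 − 358/1,070 = 0.6654.
Q* = √(2DS / (H(1 − d/p))) = √(2 × 93,080 × 439 / (1.84 × 0.6654)).
= √(81,724,240 / 1.2244) ≈ 8169.932.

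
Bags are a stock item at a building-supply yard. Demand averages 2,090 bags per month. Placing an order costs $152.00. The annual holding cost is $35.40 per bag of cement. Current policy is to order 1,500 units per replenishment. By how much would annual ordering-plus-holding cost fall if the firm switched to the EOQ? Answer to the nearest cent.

Annual demand D = 2,090 × 12 = 25,080.
EOQ = √(2DS/H) = √(2 × 25,080 × 152 / 35.4) ≈ 464.09.
Cost at Q* = (D/Q*)S + (Q*/2)H = √(2DSH) ≈ $16,428.66.
Cost at Q = 1,500: (25,080/1,500)×152 + (1,500/2)×35.4 = $2,541.44 + $26,550.00 = $29,091.44.
Excess = $29,091.44 − $16,428.66 = $12,662.78.

Extra cost ≈ $12,662.78 per year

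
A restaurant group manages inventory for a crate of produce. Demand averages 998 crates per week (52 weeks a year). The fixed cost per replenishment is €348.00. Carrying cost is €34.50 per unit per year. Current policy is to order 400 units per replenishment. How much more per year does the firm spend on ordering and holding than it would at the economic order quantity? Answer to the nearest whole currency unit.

Extra cost ≈ €16,749 per year

Annual demand D = 998 × 52 = 51,896.
EOQ = √(2DS/H) = √(2 × 51,896 × 348 / 34.5) ≈ 1023.20.
Cost at Q* = (D/Q*)S + (Q*/2)H = √(2DSH) ≈ €35,300.52.
Cost at Q = 400: (51,896/400)×348 + (400/2)×34.5 = €45,149.52 + €6,900.00 = €52,049.52.
Excess = €52,049.52 − €35,300.52 = €16,749.00.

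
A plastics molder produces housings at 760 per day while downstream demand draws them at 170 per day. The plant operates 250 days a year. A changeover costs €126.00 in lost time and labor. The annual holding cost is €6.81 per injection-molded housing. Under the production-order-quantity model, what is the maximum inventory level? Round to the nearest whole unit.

Annual demand D = 170 × 250 = 42,500.
Production build-up factor (1 − d/p) = 1 − 170/760 = 0.7763.
Q* = √(2DS / (H(1 − d/p))) = √(2 × 42,500 × 126 / (6.81 × 0.7763)).
= √(10,710,000 / 5.2867) ≈ 1423.318.
Maximum inventory = Q*(1 − d/p) = 1423.318 × 0.7763 ≈ 1104.944.

I_max ≈ 1,105 housings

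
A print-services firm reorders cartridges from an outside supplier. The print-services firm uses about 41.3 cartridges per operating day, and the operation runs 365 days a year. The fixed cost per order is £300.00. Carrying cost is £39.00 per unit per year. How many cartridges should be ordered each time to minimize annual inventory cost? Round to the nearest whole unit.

Q* ≈ 482 cartridges

Annual demand D = 41.3 × 365 = 15,074.5.
EOQ = √(2DS / H) = √(2 × 15,074.5 × 300 / 39).
= √(9,044,700 / 39) = √231,915.3846 ≈ 481.576.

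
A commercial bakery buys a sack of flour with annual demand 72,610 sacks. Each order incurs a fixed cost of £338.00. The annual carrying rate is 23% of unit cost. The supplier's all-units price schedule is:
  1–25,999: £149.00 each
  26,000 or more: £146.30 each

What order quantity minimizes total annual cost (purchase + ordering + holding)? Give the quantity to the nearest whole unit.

Holding cost per unit per year at price C is H = 0.23·C.
Evaluate total cost at each tier's feasible EOQ or, if the EOQ is below the tier, at the tier's minimum quantity.
EOQ at £149.00 = 1196.8 (feasible in tier 1): TC = 72,610×£149.00 + (72,610/1196.8)×338 + (1196.8/2)×0.23×£149.00 = £10,859,903.67.
EOQ at £146.30 = 1207.8 < 26000, so use break Q=26000: TC = 72,610×£146.30 + (72,610/26000.0)×338 + (26000.0/2)×0.23×£146.30 = £11,061,223.93.
Lowest total cost is £10,859,903.67 at Q = 1196.8.

Q* ≈ 1,197 sacks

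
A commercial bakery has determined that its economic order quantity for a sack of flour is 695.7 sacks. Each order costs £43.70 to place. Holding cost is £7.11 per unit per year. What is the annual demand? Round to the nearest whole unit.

Squaring Q* = √(2DS/H) gives Q*² = 2DS/H.
From Q* = √(2DS/H): D = Q*²H / (2S) = 695.7² × 7.11 / (2 × 43.7) = 39373.333.

D ≈ 39,373 sacks per year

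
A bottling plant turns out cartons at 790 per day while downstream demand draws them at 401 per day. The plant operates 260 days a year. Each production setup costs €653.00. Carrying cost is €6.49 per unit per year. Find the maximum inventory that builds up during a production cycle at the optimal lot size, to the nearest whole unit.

I_max ≈ 3,214 cartons

Annual demand D = 401 × 260 = 104,260.
Production build-up factor (1 − d/p) = 1 − 401/790 = 0.4924.
Q* = √(2DS / (H(1 − d/p))) = √(2 × 104,260 × 653 / (6.49 × 0.4924)).
= √(136,163,560 / 3.1957) ≈ 6527.499.
Maximum inventory = Q*(1 − d/p) = 6527.499 × 0.4924 ≈ 3214.174.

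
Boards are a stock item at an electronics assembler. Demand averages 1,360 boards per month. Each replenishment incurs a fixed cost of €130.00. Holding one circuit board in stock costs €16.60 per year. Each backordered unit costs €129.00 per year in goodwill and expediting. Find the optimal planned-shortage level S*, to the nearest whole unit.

Annual demand D = 1,360 × 12 = 16,320.
With planned backorders, Q* = √(2DS/H) · √((H+B)/B).
√(2DS/H) = √(2 × 16,320 × 130 / 16.6) = 505.583.
√((H+B)/B) = √((16.6+129)/129) = 1.0624.
Q* ≈ 537.129.
S* = Q* · H/(H+B) = 537.129 × 16.6/145.6 ≈ 61.239.

S* ≈ 61 boards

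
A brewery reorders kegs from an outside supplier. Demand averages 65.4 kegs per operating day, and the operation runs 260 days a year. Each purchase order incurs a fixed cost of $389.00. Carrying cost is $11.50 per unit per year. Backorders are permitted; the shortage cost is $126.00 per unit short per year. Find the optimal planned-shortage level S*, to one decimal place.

S* ≈ 93.7 kegs

Annual demand D = 65.4 × 260 = 17,004.
With planned backorders, Q* = √(2DS/H) · √((H+B)/B).
√(2DS/H) = √(2 × 17,004 × 389 / 11.5) = 1072.547.
√((H+B)/B) = √((11.5+126)/126) = 1.0446.
Q* ≈ 1120.424.
S* = Q* · H/(H+B) = 1120.424 × 11.5/137.5 ≈ 93.708.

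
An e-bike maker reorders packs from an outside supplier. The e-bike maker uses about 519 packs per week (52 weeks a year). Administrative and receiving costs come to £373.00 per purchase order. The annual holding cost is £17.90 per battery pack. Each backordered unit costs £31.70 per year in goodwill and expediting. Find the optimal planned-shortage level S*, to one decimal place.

Annual demand D = 519 × 52 = 26,988.
With planned backorders, Q* = √(2DS/H) · √((H+B)/B).
√(2DS/H) = √(2 × 26,988 × 373 / 17.9) = 1060.543.
√((H+B)/B) = √((17.9+31.7)/31.7) = 1.2509.
Q* ≈ 1326.598.
S* = Q* · H/(H+B) = 1326.598 × 17.9/49.6 ≈ 478.752.

S* ≈ 478.8 packs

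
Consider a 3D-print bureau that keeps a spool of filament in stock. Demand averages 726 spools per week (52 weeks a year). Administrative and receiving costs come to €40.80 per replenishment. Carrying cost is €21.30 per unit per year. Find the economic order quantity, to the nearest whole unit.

Annual demand D = 726 × 52 = 37,752.
EOQ = √(2DS / H) = √(2 × 37,752 × 40.8 / 21.3).
= √(3,080,563.2 / 21.3) = √144,627.3803 ≈ 380.299.

Q* ≈ 380 spools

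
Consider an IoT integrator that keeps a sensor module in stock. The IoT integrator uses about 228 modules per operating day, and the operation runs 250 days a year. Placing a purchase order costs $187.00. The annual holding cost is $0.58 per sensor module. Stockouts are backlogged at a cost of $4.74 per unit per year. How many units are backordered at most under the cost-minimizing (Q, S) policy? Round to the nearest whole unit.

Annual demand D = 228 × 250 = 57,000.
With planned backorders, Q* = √(2DS/H) · √((H+B)/B).
√(2DS/H) = √(2 × 57,000 × 187 / 0.58) = 6062.604.
√((H+B)/B) = √((0.58+4.74)/4.74) = 1.0594.
Q* ≈ 6422.822.
S* = Q* · H/(H+B) = 6422.822 × 0.58/5.32 ≈ 700.232.

S* ≈ 700 modules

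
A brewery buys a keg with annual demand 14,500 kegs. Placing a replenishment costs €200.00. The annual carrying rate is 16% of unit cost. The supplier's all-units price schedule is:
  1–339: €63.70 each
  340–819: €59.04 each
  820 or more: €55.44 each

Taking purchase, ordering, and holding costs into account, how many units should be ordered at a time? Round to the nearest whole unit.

Holding cost per unit per year at price C is H = 0.16·C.
Candidates are each tier's EOQ (if it falls in that tier) and each price-break quantity.
Tier 1 (€63.70): EOQ = 754.4 exceeds tier's upper bound 339, so this tier is dominated.
EOQ at €59.04 = 783.6 (feasible in tier 2): TC = 14,500×€59.04 + (14,500/783.6)×200 + (783.6/2)×0.16×€59.04 = €863,481.97.
EOQ at €55.44 = 808.6 < 820, so use break Q=820: TC = 14,500×€55.44 + (14,500/820.0)×200 + (820.0/2)×0.16×€55.44 = €811,053.45.
Lowest total cost is €811,053.45 at Q = 820.0.

Q* ≈ 820 kegs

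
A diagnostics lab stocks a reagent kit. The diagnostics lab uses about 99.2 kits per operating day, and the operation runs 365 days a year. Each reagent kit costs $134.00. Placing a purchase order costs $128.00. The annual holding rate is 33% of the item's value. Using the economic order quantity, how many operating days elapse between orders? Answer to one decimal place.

Annual demand D = 99.2 × 365 = 36,208.
Holding cost H = 0.33 × $134.00 = $44.2200 per unit per year.
EOQ = √(2DS/H) = √(2 × 36,208 × 128 / 44.22) ≈ 457.84.
Cycle time = Q*/D × 365 = 457.84 / 36,208 × 365 ≈ 4.615 days.

T ≈ 4.6 days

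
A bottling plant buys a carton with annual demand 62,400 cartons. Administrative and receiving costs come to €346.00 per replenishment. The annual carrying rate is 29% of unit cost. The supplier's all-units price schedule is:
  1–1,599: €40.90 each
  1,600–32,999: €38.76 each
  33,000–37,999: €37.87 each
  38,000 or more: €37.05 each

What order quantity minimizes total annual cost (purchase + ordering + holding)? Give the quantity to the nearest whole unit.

Holding cost per unit per year at price C is H = 0.29·C.
Evaluate total cost at each tier's feasible EOQ or, if the EOQ is below the tier, at the tier's minimum quantity.
Tier 1 (€40.90): EOQ = 1908.0 exceeds tier's upper bound 1599, so this tier is dominated.
EOQ at €38.76 = 1960.0 (feasible in tier 2): TC = 62,400×€38.76 + (62,400/1960.0)×346 + (1960.0/2)×0.29×€38.76 = €2,440,655.10.
EOQ at €37.87 = 1982.9 < 33000, so use break Q=33000: TC = 62,400×€37.87 + (62,400/33000.0)×346 + (33000.0/2)×0.29×€37.87 = €2,544,950.20.
EOQ at €37.05 = 2004.7 < 38000, so use break Q=38000: TC = 62,400×€37.05 + (62,400/38000.0)×346 + (38000.0/2)×0.29×€37.05 = €2,516,633.67.
Lowest total cost is €2,440,655.10 at Q = 1960.0.

Q* ≈ 1,960 cartons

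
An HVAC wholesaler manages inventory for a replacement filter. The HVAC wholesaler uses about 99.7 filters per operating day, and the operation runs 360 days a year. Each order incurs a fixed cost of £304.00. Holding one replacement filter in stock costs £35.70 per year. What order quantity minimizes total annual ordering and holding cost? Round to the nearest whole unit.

Q* ≈ 782 filters

Annual demand D = 99.7 × 360 = 35,892.
EOQ = √(2DS / H) = √(2 × 35,892 × 304 / 35.7).
= √(21,822,336 / 35.7) = √611,269.916 ≈ 781.838.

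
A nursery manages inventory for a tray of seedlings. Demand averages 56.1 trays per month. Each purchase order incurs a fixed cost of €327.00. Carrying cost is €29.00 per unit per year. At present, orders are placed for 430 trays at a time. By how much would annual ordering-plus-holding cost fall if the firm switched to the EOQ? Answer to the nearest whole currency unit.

Extra cost ≈ €3,174 per year

Annual demand D = 56.1 × 12 = 673.2.
EOQ = √(2DS/H) = √(2 × 673.2 × 327 / 29) ≈ 123.21.
Cost at Q* = (D/Q*)S + (Q*/2)H = √(2DSH) ≈ €3,573.22.
Cost at Q = 430: (673.2/430)×327 + (430/2)×29 = €511.95 + €6,235.00 = €6,746.95.
Excess = €6,746.95 − €3,573.22 = €3,173.72.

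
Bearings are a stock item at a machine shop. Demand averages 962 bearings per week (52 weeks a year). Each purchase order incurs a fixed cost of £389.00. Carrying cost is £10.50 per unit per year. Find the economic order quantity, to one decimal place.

Annual demand D = 962 × 52 = 50,024.
EOQ = √(2DS / H) = √(2 × 50,024 × 389 / 10.5).
= √(38,918,672 / 10.5) = √3,706,540.1905 ≈ 1925.238.

Q* ≈ 1,925.2 bearings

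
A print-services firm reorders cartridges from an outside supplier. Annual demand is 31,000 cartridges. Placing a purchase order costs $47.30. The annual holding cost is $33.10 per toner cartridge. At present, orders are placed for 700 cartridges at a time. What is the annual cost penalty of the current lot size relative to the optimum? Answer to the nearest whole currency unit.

Extra cost ≈ $3,827 per year

EOQ = √(2DS/H) = √(2 × 31,000 × 47.3 / 33.1) ≈ 297.65.
Cost at Q* = (D/Q*)S + (Q*/2)H = √(2DSH) ≈ $9,852.36.
Cost at Q = 700: (31,000/700)×47.3 + (700/2)×33.1 = $2,094.71 + $11,585.00 = $13,679.71.
Excess = $13,679.71 − $9,852.36 = $3,827.35.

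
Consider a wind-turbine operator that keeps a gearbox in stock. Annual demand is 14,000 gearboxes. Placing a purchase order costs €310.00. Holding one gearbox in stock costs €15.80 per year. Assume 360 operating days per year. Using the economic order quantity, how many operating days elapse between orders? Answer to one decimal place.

T ≈ 19.1 days

EOQ = √(2DS/H) = √(2 × 14,000 × 310 / 15.8) ≈ 741.19.
Cycle time = Q*/D × 360 = 741.19 / 14,000 × 360 ≈ 19.059 days.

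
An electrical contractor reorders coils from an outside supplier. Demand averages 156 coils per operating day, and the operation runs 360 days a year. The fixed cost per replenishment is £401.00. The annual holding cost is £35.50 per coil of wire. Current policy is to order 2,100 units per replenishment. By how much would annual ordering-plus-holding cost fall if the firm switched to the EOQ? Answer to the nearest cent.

Extra cost ≈ £8,012.25 per year

Annual demand D = 156 × 360 = 56,160.
EOQ = √(2DS/H) = √(2 × 56,160 × 401 / 35.5) ≈ 1126.38.
Cost at Q* = (D/Q*)S + (Q*/2)H = √(2DSH) ≈ £39,986.64.
Cost at Q = 2,100: (56,160/2,100)×401 + (2,100/2)×35.5 = £10,723.89 + £37,275.00 = £47,998.89.
Excess = £47,998.89 − £39,986.64 = £8,012.25.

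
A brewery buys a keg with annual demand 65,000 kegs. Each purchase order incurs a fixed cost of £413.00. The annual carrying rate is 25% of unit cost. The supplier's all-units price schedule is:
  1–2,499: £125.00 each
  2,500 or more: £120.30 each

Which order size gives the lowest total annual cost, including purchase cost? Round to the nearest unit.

Q* ≈ 2,500 kegs

Holding cost per unit per year at price C is H = 0.25·C.
Candidates are each tier's EOQ (if it falls in that tier) and each price-break quantity.
EOQ at £125.00 = 1310.8 (feasible in tier 1): TC = 65,000×£125.00 + (65,000/1310.8)×413 + (1310.8/2)×0.25×£125.00 = £8,165,961.11.
EOQ at £120.30 = 1336.1 < 2500, so use break Q=2500: TC = 65,000×£120.30 + (65,000/2500.0)×413 + (2500.0/2)×0.25×£120.30 = £7,867,831.75.
Lowest total cost is £7,867,831.75 at Q = 2500.0.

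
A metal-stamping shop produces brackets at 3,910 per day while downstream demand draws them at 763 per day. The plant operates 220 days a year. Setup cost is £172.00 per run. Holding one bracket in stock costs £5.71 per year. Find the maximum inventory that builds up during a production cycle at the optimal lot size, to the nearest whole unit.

I_max ≈ 2,853 brackets

Annual demand D = 763 × 220 = 167,860.
Production build-up factor (1 − d/p) = 1 − 763/3,910 = 0.8049.
Q* = √(2DS / (H(1 − d/p))) = √(2 × 167,860 × 172 / (5.71 × 0.8049)).
= √(57,743,840 / 4.5957) ≈ 3544.662.
Maximum inventory = Q*(1 − d/p) = 3544.662 × 0.8049 ≈ 2852.954.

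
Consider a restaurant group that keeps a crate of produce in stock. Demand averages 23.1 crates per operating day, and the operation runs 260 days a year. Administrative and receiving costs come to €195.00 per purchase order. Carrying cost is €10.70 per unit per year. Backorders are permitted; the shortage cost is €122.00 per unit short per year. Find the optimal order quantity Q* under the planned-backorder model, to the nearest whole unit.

Q* ≈ 488 crates

Annual demand D = 23.1 × 260 = 6,006.
With planned backorders, Q* = √(2DS/H) · √((H+B)/B).
√(2DS/H) = √(2 × 6,006 × 195 / 10.7) = 467.878.
√((H+B)/B) = √((10.7+122)/122) = 1.0429.
Q* ≈ 487.965.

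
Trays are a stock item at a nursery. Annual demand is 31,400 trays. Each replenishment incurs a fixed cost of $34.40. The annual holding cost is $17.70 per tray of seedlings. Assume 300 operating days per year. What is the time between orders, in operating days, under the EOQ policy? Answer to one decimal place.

T ≈ 3.3 days

EOQ = √(2DS/H) = √(2 × 31,400 × 34.4 / 17.7) ≈ 349.36.
Cycle time = Q*/D × 300 = 349.36 / 31,400 × 300 ≈ 3.338 days.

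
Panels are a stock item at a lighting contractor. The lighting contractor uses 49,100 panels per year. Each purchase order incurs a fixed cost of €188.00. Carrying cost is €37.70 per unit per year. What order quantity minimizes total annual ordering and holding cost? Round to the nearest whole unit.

Q* ≈ 700 panels

EOQ = √(2DS / H) = √(2 × 49,100 × 188 / 37.7).
= √(18,461,600 / 37.7) = √489,697.6127 ≈ 699.784.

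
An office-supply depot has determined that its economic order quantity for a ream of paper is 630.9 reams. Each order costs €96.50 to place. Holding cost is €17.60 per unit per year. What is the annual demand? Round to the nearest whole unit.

D ≈ 36,297 reams per year

Invert the EOQ relation Q*² = 2DS/H.
From Q* = √(2DS/H): D = Q*²H / (2S) = 630.9² × 17.6 / (2 × 96.5) = 36297.475.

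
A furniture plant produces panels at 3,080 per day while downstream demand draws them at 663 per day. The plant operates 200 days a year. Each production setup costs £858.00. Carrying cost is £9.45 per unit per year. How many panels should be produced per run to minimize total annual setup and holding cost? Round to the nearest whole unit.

Q* ≈ 5,539 panels

Annual demand D = 663 × 200 = 132,600.
Production build-up factor (1 − d/p) = 1 − 663/3,080 = 0.7847.
Q* = √(2DS / (H(1 − d/p))) = √(2 × 132,600 × 858 / (9.45 × 0.7847)).
= √(227,541,600 / 7.4158) ≈ 5539.257.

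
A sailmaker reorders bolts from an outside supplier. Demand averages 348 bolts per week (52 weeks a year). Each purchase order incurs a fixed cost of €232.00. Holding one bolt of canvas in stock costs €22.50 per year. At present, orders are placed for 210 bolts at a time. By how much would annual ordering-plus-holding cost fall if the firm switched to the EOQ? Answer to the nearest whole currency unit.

Extra cost ≈ €8,609 per year

Annual demand D = 348 × 52 = 18,096.
EOQ = √(2DS/H) = √(2 × 18,096 × 232 / 22.5) ≈ 610.88.
Cost at Q* = (D/Q*)S + (Q*/2)H = √(2DSH) ≈ €13,744.90.
Cost at Q = 210: (18,096/210)×232 + (210/2)×22.5 = €19,991.77 + €2,362.50 = €22,354.27.
Excess = €22,354.27 − €13,744.90 = €8,609.37.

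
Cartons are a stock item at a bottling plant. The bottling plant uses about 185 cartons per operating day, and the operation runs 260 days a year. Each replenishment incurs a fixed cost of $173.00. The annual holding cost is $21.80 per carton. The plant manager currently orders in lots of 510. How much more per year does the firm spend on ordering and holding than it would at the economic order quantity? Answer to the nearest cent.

Extra cost ≈ $2,827.74 per year

Annual demand D = 185 × 260 = 48,100.
EOQ = √(2DS/H) = √(2 × 48,100 × 173 / 21.8) ≈ 873.74.
Cost at Q* = (D/Q*)S + (Q*/2)H = √(2DSH) ≈ $19,047.54.
Cost at Q = 510: (48,100/510)×173 + (510/2)×21.8 = $16,316.27 + $5,559.00 = $21,875.27.
Excess = $21,875.27 − $19,047.54 = $2,827.74.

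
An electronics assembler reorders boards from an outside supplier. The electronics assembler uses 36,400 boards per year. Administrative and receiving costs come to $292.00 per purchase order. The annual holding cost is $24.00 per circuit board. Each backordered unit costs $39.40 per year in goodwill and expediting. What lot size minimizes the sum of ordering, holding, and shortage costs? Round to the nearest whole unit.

Q* ≈ 1,194 boards

With planned backorders, Q* = √(2DS/H) · √((H+B)/B).
√(2DS/H) = √(2 × 36,400 × 292 / 24) = 941.134.
√((H+B)/B) = √((24+39.4)/39.4) = 1.2685.
Q* ≈ 1193.845.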